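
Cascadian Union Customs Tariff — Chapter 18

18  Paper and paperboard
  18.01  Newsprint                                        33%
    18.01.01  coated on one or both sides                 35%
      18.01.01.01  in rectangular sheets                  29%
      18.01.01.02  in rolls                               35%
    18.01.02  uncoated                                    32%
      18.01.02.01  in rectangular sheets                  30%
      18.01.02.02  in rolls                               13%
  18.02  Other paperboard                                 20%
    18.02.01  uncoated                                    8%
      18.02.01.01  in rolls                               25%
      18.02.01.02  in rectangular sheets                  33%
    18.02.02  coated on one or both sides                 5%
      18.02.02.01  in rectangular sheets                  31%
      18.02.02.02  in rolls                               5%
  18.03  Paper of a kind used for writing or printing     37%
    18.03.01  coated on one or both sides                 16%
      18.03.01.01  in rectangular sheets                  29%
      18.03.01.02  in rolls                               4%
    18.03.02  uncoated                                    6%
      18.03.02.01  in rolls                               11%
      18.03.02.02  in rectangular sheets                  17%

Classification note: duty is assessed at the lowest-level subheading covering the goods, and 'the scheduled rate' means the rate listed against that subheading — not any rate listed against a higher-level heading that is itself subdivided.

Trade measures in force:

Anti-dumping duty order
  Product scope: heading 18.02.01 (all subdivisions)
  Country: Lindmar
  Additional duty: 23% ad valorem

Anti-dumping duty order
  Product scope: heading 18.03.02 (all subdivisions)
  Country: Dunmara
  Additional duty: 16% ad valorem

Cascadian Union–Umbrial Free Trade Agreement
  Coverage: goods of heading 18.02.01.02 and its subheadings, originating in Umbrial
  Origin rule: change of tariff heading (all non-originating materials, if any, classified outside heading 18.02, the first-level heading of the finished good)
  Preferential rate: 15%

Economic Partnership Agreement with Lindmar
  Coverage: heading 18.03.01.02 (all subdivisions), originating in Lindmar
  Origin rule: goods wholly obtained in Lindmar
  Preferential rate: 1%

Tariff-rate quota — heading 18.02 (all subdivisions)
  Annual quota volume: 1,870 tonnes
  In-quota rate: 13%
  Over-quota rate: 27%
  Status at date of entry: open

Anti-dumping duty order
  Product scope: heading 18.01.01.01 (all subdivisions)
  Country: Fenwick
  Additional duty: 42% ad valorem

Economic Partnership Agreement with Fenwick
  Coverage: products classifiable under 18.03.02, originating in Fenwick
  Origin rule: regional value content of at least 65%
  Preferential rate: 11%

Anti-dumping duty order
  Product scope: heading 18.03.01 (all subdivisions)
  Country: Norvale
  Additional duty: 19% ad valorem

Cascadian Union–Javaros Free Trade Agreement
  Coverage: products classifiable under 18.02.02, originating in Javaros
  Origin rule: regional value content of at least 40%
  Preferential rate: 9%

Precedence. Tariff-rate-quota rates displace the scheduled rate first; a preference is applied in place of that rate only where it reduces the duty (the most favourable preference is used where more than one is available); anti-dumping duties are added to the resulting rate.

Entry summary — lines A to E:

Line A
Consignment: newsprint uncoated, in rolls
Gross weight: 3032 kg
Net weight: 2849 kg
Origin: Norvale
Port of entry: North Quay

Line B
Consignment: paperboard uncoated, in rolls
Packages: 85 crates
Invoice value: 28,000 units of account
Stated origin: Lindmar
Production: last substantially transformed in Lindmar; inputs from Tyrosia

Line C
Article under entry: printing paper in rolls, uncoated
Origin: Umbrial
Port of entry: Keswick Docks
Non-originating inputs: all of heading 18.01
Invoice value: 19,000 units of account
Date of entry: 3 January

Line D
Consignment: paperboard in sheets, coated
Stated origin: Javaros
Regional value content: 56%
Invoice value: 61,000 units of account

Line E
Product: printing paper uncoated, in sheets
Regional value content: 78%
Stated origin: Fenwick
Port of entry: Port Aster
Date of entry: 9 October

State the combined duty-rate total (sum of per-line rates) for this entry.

80%

Line A: newsprint → 18.01; uncoated → 18.01.02; in rolls → 18.01.02.02. Scheduled 13%. No special measure applies. → 13%.
Line B: paperboard → 18.02; uncoated → 18.02.01; in rolls → 18.02.01.01. Scheduled 25%. quota on 18.02 open → in-quota 13%; Lindmar agreement on 18.03.01.02: 18.02.01.01 not covered; anti-dumping (Lindmar, 18.02.01): +23%; total 13% + 23% = 36%. → 36%.
Line C: printing paper → 18.03; uncoated → 18.03.02; in rolls → 18.03.02.01. Scheduled 11%. Umbrial agreement on 18.02.01.02: 18.03.02.01 not covered. → 11%.
Line D: paperboard → 18.02; coated → 18.02.02; in sheets → 18.02.02.01. Scheduled 31%. quota on 18.02 open → in-quota 13%; Javaros agreement on 18.02.02: RVC ≥ 40% → 9% available; preferential 9%. → 9%.
Line E: printing paper → 18.03; uncoated → 18.03.02; in sheets → 18.03.02.02. Scheduled 17%. Fenwick agreement on 18.03.02: RVC ≥ 65% → 11% available; preferential 11%. → 11%.
Sum: 13% + 36% + 11% + 9% + 11% = 80%.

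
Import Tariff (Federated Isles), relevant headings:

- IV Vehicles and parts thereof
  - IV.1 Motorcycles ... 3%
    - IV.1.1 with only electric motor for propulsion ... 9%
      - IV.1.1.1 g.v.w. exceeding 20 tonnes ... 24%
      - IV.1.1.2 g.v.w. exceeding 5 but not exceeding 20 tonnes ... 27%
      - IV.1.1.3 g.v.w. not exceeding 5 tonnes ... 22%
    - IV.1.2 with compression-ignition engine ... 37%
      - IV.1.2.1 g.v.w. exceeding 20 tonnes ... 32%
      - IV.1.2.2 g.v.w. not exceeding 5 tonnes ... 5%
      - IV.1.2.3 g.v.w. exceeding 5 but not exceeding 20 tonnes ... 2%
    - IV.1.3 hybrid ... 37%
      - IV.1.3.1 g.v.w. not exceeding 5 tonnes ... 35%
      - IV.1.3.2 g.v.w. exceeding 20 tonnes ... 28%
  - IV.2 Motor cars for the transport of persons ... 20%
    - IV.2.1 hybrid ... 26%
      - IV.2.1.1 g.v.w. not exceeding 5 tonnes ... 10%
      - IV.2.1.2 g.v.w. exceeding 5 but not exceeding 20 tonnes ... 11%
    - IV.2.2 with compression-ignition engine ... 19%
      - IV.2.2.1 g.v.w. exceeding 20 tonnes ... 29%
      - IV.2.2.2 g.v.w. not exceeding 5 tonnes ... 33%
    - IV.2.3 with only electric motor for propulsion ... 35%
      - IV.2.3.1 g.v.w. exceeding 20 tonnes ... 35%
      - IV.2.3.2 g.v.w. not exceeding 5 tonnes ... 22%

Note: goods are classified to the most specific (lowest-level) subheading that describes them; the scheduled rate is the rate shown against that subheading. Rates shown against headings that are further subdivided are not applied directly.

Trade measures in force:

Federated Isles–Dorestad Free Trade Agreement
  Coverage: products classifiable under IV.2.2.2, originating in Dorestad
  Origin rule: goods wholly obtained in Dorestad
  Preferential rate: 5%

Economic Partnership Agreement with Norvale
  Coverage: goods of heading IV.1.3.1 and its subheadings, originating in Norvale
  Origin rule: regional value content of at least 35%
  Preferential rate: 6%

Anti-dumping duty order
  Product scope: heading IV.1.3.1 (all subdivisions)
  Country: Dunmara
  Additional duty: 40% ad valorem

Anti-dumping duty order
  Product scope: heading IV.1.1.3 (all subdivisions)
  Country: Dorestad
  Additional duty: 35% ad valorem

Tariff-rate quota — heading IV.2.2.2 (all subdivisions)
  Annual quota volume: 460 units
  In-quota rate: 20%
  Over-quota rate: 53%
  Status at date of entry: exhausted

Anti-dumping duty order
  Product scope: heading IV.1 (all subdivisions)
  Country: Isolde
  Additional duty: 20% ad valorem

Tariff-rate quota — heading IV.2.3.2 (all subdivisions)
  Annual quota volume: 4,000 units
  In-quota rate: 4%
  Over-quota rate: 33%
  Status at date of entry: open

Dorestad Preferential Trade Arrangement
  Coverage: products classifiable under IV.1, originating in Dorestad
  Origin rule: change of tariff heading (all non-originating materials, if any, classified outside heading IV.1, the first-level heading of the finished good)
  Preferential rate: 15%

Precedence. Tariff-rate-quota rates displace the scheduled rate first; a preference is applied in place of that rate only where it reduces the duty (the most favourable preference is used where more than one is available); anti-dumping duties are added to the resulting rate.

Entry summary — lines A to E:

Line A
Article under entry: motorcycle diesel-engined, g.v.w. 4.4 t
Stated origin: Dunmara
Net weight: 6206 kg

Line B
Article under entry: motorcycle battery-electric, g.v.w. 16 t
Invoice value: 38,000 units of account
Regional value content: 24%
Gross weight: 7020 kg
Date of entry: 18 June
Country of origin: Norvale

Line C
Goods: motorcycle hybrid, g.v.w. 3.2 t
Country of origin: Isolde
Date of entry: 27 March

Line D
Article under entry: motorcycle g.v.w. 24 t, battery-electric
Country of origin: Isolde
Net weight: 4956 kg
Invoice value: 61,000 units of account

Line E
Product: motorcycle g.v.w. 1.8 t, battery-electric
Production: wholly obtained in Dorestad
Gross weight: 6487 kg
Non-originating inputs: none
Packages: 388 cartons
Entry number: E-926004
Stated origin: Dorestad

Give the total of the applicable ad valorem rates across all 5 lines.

Line A: motorcycle → IV.1; diesel-engined → IV.1.2; g.v.w. 4.4 t → IV.1.2.2. Scheduled 5%. No special measure applies. → 5%.
Line B: motorcycle → IV.1; battery-electric → IV.1.1; g.v.w. 16 t → IV.1.1.2. Scheduled 27%. Norvale agreement on IV.1.3.1: IV.1.1.2 not covered. → 27%.
Line C: motorcycle → IV.1; hybrid → IV.1.3; g.v.w. 3.2 t → IV.1.3.1. Scheduled 35%. anti-dumping (Isolde, IV.1): +20%; total 35% + 20% = 55%. → 55%.
Line D: motorcycle → IV.1; battery-electric → IV.1.1; g.v.w. 24 t → IV.1.1.1. Scheduled 24%. anti-dumping (Isolde, IV.1): +20%; total 24% + 20% = 44%. → 44%.
Line E: motorcycle → IV.1; battery-electric → IV.1.1; g.v.w. 1.8 t → IV.1.1.3. Scheduled 22%. Dorestad agreement on IV.2.2.2: IV.1.1.3 not covered; Dorestad agreement on IV.1: CTH met → 15% available; preferential 15%; anti-dumping (Dorestad, IV.1.1.3): +35%; total 15% + 35% = 50%. → 50%.
Sum: 5% + 27% + 55% + 44% + 50% = 181%.

181%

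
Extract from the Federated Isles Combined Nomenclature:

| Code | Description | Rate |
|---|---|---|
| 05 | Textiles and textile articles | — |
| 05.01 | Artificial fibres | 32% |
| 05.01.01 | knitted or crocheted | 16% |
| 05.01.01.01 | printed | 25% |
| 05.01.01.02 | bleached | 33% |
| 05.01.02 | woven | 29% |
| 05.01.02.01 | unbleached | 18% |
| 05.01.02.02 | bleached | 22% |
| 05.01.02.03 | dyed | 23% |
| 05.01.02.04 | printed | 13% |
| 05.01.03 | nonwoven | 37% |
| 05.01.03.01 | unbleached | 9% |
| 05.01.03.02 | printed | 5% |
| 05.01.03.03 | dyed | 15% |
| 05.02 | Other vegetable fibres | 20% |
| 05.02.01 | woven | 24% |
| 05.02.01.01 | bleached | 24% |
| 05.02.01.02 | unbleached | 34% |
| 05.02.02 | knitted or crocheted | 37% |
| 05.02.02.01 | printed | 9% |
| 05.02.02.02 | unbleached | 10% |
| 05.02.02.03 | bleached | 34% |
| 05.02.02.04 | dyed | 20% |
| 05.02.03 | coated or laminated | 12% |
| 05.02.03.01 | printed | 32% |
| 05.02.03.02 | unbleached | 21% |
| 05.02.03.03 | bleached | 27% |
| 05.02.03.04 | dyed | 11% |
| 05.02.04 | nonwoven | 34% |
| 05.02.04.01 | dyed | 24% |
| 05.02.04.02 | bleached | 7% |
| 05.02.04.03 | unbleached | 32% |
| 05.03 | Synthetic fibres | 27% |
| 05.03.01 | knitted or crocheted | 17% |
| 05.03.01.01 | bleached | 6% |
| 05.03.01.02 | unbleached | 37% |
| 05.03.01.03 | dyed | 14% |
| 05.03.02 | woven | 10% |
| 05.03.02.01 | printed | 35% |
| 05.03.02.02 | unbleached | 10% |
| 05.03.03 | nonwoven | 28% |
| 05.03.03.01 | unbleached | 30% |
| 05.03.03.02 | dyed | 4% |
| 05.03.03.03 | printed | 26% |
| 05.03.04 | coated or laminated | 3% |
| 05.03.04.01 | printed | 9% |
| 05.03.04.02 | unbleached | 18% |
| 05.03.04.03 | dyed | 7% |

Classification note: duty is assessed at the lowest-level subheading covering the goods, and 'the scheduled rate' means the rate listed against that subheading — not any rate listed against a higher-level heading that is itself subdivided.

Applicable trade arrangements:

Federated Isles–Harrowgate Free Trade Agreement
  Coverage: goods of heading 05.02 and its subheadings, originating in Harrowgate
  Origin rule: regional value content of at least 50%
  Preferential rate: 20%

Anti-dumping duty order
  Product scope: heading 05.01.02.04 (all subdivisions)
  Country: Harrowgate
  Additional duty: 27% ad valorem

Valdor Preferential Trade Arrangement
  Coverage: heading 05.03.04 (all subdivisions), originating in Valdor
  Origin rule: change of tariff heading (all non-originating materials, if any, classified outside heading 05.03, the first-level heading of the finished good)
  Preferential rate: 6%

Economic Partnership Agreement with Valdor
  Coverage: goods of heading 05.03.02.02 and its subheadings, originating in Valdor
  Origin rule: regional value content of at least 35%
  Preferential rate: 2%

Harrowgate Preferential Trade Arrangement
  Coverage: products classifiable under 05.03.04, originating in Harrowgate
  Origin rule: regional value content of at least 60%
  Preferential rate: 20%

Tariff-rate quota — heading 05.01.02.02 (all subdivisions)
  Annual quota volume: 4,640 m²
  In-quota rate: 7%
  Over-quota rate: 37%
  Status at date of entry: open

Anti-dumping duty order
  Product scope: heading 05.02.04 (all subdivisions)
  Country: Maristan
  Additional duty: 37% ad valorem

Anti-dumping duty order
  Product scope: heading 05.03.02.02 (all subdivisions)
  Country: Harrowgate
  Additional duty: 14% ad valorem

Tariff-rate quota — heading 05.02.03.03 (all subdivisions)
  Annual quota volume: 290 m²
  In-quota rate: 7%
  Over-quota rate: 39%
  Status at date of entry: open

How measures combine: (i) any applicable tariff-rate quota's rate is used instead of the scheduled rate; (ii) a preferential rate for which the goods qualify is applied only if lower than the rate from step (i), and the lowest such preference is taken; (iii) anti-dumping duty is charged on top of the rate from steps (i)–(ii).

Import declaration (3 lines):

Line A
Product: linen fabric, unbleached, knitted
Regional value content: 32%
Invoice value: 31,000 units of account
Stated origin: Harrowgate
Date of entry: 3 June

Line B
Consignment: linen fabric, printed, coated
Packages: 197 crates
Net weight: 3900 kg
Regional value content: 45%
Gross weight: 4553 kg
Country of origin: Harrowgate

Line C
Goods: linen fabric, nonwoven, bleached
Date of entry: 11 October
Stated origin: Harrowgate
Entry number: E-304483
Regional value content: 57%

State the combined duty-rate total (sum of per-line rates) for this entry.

49%

Line A: linen → 05.02; knitted → 05.02.02; unbleached → 05.02.02.02. Scheduled 10%. Harrowgate agreement on 05.02: RVC < 50%; Harrowgate agreement on 05.03.04: 05.02.02.02 not covered. → 10%.
Line B: linen → 05.02; coated → 05.02.03; printed → 05.02.03.01. Scheduled 32%. Harrowgate agreement on 05.02: RVC < 50%; Harrowgate agreement on 05.03.04: 05.02.03.01 not covered. → 32%.
Line C: linen → 05.02; nonwoven → 05.02.04; bleached → 05.02.04.02. Scheduled 7%. Harrowgate agreement on 05.02: RVC ≥ 50% → 20% available; Harrowgate agreement on 05.03.04: 05.02.04.02 not covered; preference 20% not lower than 7% → no reduction. → 7%.
Sum: 10% + 32% + 7% = 49%.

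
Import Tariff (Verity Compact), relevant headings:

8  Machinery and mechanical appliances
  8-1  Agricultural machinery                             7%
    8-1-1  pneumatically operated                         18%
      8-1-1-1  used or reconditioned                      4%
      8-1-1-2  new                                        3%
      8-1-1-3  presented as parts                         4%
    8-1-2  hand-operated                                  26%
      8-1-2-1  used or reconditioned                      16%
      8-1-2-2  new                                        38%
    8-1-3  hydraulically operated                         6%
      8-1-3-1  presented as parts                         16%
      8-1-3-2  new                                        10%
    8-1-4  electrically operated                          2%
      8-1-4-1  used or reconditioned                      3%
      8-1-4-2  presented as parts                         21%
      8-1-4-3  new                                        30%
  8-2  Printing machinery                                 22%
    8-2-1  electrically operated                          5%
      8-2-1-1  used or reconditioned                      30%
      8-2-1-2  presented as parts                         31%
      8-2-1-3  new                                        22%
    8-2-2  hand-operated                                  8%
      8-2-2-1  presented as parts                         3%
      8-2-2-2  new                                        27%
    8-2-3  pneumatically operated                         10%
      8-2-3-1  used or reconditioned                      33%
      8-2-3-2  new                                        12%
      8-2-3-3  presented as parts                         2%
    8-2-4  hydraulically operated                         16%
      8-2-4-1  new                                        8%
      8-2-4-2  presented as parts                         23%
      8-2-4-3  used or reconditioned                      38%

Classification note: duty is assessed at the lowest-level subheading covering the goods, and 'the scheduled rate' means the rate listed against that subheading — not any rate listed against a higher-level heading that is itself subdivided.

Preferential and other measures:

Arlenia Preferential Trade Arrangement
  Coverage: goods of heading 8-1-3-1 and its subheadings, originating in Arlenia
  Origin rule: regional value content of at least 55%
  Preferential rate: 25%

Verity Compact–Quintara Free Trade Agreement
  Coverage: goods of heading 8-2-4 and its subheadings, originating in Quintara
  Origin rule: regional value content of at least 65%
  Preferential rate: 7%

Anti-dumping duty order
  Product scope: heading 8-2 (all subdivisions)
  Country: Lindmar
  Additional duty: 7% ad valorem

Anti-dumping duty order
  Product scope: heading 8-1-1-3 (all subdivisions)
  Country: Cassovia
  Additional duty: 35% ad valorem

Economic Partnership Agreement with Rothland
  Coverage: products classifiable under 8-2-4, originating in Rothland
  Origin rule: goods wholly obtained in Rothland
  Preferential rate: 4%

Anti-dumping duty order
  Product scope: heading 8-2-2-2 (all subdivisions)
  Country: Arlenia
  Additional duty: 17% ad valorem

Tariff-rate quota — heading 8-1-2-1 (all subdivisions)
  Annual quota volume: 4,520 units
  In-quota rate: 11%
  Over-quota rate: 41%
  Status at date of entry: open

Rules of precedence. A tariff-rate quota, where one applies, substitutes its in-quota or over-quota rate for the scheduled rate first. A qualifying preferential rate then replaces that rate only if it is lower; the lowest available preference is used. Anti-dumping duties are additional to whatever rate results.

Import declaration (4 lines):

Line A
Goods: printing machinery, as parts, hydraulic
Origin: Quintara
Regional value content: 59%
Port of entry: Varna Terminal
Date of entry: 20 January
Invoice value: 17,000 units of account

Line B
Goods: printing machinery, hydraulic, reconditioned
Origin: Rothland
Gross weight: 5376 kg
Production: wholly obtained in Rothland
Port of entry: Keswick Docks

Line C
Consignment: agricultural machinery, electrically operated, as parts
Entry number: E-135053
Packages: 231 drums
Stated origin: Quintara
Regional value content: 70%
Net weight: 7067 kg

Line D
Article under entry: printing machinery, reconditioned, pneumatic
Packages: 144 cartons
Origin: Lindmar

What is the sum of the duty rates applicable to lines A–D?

88%

Line A: printing → 8-2; hydraulic → 8-2-4; as parts → 8-2-4-2. Scheduled 23%. Quintara agreement on 8-2-4: RVC < 65%. → 23%.
Line B: printing → 8-2; hydraulic → 8-2-4; reconditioned → 8-2-4-3. Scheduled 38%. Rothland agreement on 8-2-4: wholly obtained → 4% available; preferential 4%. → 4%.
Line C: agricultural → 8-1; electrically operated → 8-1-4; as parts → 8-1-4-2. Scheduled 21%. Quintara agreement on 8-2-4: 8-1-4-2 not covered. → 21%.
Line D: printing → 8-2; pneumatic → 8-2-3; reconditioned → 8-2-3-1. Scheduled 33%. anti-dumping (Lindmar, 8-2): +7%; total 33% + 7% = 40%. → 40%.
Sum: 23% + 4% + 21% + 40% = 88%.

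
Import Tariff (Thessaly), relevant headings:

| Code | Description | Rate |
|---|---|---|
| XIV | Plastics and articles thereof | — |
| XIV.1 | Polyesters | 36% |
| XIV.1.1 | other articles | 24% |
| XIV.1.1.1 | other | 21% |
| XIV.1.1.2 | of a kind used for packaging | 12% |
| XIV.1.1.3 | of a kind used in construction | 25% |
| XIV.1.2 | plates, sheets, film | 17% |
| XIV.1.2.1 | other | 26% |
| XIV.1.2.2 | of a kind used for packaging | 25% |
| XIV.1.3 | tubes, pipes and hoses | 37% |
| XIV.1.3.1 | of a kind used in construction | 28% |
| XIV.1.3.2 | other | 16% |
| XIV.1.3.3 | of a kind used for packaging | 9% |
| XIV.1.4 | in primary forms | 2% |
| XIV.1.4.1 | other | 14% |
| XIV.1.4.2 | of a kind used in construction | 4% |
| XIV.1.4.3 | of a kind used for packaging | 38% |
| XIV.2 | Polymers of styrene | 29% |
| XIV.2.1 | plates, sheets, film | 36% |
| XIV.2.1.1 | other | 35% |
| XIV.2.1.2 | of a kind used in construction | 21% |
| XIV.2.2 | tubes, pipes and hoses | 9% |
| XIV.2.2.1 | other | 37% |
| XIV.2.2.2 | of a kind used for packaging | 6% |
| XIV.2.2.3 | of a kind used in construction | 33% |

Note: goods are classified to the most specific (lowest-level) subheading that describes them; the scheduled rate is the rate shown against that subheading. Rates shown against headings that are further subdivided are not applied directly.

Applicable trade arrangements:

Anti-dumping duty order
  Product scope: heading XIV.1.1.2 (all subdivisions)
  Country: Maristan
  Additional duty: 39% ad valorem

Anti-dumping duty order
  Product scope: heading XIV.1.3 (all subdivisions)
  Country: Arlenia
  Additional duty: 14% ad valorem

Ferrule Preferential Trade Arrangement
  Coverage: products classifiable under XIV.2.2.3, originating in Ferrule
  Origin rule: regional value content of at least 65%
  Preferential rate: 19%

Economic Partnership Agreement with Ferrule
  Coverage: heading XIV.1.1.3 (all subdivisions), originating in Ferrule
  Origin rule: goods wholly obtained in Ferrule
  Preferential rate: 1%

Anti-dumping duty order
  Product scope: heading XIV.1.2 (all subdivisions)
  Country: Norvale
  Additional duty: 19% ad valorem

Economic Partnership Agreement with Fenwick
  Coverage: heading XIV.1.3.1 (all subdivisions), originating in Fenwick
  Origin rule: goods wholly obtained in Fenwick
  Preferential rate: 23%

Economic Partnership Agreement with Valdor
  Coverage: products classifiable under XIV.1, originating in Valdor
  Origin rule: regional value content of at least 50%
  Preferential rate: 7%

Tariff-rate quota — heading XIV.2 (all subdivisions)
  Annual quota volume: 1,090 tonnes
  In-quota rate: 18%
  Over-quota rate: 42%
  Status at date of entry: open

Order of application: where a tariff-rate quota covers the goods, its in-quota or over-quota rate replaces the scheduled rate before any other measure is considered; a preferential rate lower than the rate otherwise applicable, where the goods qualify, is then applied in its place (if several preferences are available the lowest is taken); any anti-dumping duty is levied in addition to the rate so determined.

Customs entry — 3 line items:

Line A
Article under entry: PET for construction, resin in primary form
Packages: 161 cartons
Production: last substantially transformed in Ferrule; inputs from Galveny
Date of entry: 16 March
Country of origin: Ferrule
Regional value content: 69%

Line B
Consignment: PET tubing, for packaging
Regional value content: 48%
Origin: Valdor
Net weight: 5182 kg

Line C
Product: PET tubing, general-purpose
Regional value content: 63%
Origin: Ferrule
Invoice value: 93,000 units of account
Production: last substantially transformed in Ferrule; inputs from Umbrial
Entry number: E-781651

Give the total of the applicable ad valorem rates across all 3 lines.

Line A: PET → XIV.1; resin in primary form → XIV.1.4; for construction → XIV.1.4.2. Scheduled 4%. Ferrule agreement on XIV.2.2.3: XIV.1.4.2 not covered; Ferrule agreement on XIV.1.1.3: XIV.1.4.2 not covered. → 4%.
Line B: PET → XIV.1; tubing → XIV.1.3; for packaging → XIV.1.3.3. Scheduled 9%. Valdor agreement on XIV.1: RVC < 50%. → 9%.
Line C: PET → XIV.1; tubing → XIV.1.3; general-purpose → XIV.1.3.2. Scheduled 16%. Ferrule agreement on XIV.2.2.3: XIV.1.3.2 not covered; Ferrule agreement on XIV.1.1.3: XIV.1.3.2 not covered. → 16%.
Sum: 4% + 9% + 16% = 29%.

29%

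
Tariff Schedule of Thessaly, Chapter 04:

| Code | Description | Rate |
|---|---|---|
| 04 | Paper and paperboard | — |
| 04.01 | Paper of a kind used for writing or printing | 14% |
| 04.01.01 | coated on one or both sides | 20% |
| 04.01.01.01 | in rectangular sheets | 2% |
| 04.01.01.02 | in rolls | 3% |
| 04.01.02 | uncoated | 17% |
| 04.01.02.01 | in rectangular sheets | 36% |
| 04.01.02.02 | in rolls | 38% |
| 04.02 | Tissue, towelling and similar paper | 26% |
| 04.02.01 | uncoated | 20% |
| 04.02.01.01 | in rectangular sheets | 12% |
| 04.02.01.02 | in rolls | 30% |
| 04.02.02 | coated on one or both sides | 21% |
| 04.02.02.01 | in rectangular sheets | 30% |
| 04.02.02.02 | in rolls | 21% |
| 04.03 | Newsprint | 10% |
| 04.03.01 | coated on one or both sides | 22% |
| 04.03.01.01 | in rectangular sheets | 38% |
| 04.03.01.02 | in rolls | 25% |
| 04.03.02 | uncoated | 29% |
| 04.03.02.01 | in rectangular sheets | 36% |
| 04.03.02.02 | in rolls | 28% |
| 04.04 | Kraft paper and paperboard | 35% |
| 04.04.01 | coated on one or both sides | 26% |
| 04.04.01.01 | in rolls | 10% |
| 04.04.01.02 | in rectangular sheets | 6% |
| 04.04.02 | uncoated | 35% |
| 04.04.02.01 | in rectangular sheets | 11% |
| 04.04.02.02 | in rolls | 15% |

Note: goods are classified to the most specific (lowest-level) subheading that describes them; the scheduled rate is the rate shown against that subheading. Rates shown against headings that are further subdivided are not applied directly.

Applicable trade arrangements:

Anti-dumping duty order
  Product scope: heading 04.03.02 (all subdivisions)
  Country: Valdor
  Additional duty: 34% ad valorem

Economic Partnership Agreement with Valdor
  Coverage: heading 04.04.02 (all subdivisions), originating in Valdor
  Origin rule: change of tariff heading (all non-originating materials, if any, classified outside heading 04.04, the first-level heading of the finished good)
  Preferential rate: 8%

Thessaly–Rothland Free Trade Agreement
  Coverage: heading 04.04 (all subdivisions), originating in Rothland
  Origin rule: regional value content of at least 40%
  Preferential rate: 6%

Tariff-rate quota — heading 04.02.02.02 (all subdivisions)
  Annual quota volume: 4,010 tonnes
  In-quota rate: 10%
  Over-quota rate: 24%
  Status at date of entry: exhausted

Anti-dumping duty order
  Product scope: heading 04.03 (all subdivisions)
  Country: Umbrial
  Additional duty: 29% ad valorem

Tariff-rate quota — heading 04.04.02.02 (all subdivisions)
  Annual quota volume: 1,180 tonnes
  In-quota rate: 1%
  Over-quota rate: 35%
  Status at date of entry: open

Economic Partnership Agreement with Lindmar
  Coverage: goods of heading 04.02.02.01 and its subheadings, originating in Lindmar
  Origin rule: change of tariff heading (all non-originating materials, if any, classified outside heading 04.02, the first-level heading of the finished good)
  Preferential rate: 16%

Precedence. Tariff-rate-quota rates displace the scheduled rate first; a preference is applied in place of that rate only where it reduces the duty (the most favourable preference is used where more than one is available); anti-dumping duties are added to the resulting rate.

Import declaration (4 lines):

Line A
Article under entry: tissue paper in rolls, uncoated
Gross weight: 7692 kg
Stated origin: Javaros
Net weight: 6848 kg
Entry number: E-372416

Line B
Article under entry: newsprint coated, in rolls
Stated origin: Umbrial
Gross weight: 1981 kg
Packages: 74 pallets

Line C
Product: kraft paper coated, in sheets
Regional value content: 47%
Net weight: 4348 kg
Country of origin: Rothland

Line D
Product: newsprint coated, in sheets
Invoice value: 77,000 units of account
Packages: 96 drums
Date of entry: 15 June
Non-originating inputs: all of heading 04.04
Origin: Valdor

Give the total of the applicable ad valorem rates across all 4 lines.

128%

Line A: tissue paper → 04.02; uncoated → 04.02.01; in rolls → 04.02.01.02. Scheduled 30%. No special measure applies. → 30%.
Line B: newsprint → 04.03; coated → 04.03.01; in rolls → 04.03.01.02. Scheduled 25%. anti-dumping (Umbrial, 04.03): +29%; total 25% + 29% = 54%. → 54%.
Line C: kraft paper → 04.04; coated → 04.04.01; in sheets → 04.04.01.02. Scheduled 6%. Rothland agreement on 04.04: RVC ≥ 40% → 6% available; preference 6% not lower than 6% → no reduction. → 6%.
Line D: newsprint → 04.03; coated → 04.03.01; in sheets → 04.03.01.01. Scheduled 38%. Valdor agreement on 04.04.02: 04.03.01.01 not covered. → 38%.
Sum: 30% + 54% + 6% + 38% = 128%.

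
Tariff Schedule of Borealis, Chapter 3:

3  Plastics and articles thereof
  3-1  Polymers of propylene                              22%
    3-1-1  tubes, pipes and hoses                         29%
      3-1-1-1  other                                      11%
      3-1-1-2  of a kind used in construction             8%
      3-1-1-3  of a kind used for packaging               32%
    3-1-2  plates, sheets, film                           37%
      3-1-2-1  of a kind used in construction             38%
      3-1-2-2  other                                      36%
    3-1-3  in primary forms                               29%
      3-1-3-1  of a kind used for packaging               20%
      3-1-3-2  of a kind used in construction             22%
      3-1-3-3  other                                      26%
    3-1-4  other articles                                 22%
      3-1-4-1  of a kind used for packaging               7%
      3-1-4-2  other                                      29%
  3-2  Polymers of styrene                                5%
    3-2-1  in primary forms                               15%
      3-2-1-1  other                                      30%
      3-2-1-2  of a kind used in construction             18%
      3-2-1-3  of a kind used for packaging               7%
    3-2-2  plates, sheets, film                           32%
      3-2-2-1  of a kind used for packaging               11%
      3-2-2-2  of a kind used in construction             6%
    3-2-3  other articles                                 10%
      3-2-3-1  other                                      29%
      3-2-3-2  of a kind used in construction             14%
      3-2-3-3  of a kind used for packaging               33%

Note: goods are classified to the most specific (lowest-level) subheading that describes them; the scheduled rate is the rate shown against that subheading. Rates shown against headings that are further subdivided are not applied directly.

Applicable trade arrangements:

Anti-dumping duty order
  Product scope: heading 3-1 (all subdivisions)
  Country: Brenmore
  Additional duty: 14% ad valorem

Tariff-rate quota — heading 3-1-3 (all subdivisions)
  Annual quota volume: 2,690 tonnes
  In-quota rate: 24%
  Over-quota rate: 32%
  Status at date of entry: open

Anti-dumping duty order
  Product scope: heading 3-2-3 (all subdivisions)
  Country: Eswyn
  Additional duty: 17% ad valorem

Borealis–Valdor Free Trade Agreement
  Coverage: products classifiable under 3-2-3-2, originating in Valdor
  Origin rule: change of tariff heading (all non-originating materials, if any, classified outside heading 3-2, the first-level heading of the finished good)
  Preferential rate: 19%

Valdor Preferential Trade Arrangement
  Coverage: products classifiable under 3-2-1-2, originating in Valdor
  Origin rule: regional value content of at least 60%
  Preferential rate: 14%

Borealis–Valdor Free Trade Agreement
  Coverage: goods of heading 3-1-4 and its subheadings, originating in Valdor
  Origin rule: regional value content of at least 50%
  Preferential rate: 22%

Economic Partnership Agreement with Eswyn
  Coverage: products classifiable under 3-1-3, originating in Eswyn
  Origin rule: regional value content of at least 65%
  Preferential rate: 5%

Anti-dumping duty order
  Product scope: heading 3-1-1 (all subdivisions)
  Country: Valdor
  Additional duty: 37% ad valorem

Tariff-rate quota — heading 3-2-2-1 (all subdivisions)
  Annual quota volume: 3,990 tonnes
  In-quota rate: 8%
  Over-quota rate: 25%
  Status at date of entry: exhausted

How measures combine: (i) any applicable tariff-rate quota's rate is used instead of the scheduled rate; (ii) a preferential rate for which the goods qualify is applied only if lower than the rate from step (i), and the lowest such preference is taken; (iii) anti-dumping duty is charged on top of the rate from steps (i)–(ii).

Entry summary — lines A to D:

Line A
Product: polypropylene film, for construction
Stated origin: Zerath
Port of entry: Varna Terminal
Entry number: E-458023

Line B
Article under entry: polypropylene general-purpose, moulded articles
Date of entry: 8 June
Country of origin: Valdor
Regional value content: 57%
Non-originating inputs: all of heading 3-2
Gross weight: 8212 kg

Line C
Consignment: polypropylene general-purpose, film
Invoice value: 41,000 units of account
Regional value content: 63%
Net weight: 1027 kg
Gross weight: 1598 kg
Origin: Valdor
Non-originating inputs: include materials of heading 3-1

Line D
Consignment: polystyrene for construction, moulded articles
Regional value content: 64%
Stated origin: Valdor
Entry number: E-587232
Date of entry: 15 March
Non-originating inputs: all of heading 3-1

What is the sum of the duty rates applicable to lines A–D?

110%

Line A: polypropylene → 3-1; film → 3-1-2; for construction → 3-1-2-1. Scheduled 38%. No special measure applies. → 38%.
Line B: polypropylene → 3-1; moulded articles → 3-1-4; general-purpose → 3-1-4-2. Scheduled 29%. Valdor agreement on 3-2-3-2: 3-1-4-2 not covered; Valdor agreement on 3-2-1-2: 3-1-4-2 not covered; Valdor agreement on 3-1-4: RVC ≥ 50% → 22% available; preferential 22%. → 22%.
Line C: polypropylene → 3-1; film → 3-1-2; general-purpose → 3-1-2-2. Scheduled 36%. Valdor agreement on 3-2-3-2: 3-1-2-2 not covered; Valdor agreement on 3-2-1-2: 3-1-2-2 not covered; Valdor agreement on 3-1-4: 3-1-2-2 not covered. → 36%.
Line D: polystyrene → 3-2; moulded articles → 3-2-3; for construction → 3-2-3-2. Scheduled 14%. Valdor agreement on 3-2-3-2: CTH met → 19% available; Valdor agreement on 3-2-1-2: 3-2-3-2 not covered; Valdor agreement on 3-1-4: 3-2-3-2 not covered; preference 19% not lower than 14% → no reduction. → 14%.
Sum: 38% + 22% + 36% + 14% = 110%.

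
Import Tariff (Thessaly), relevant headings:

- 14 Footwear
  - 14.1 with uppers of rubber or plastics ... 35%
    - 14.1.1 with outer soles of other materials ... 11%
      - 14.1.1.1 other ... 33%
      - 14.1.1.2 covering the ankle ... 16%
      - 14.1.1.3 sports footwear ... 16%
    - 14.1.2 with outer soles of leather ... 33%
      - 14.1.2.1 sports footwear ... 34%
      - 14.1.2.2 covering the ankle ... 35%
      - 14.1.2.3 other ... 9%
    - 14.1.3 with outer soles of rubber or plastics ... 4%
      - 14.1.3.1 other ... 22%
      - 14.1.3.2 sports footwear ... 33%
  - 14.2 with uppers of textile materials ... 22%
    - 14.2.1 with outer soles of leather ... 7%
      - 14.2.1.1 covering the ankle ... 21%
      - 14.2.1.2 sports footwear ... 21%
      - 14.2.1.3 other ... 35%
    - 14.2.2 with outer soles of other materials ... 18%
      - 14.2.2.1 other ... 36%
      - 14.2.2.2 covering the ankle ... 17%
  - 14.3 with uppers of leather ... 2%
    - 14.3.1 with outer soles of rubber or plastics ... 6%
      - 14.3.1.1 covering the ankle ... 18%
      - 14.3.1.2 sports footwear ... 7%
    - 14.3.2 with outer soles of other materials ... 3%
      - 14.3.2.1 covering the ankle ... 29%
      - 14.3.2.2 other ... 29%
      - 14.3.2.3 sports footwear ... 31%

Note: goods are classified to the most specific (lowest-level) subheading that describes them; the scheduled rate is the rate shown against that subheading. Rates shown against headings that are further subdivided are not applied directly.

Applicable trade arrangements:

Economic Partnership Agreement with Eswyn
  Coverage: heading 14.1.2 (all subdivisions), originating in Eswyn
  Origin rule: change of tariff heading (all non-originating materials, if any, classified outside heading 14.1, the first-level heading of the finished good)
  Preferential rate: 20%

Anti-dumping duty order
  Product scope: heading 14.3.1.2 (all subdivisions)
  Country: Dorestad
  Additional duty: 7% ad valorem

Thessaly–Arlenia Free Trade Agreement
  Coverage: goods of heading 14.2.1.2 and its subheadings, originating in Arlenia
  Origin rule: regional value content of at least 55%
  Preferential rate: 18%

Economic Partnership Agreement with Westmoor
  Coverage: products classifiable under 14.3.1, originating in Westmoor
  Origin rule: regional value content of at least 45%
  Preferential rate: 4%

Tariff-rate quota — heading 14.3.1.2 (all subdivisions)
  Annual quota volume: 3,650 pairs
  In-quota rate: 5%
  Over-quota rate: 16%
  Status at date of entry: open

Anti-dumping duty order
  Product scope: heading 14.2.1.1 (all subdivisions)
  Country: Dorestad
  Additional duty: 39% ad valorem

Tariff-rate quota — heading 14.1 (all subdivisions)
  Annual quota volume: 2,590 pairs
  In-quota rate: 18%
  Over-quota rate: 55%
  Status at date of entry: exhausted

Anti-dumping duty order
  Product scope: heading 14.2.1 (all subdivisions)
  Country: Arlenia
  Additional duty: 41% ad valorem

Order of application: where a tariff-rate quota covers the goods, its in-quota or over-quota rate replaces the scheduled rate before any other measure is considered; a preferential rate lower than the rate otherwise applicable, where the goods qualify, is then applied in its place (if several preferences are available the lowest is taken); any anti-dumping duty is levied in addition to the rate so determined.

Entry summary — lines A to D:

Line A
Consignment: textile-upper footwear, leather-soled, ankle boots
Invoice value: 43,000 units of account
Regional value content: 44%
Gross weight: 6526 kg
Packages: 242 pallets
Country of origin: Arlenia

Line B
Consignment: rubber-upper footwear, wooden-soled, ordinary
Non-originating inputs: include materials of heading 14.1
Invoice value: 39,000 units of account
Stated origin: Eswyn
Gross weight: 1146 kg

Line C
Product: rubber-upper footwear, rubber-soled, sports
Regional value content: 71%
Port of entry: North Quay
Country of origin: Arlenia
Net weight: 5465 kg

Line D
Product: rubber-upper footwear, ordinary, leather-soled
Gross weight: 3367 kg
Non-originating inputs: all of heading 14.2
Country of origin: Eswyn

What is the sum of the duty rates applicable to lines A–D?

Line A: textile-upper → 14.2; leather-soled → 14.2.1; ankle boots → 14.2.1.1. Scheduled 21%. Arlenia agreement on 14.2.1.2: 14.2.1.1 not covered; anti-dumping (Arlenia, 14.2.1): +41%; total 21% + 41% = 62%. → 62%.
Line B: rubber-upper → 14.1; wooden-soled → 14.1.1; ordinary → 14.1.1.1. Scheduled 33%. quota on 14.1 exhausted → over-quota 55%; Eswyn agreement on 14.1.2: 14.1.1.1 not covered. → 55%.
Line C: rubber-upper → 14.1; rubber-soled → 14.1.3; sports → 14.1.3.2. Scheduled 33%. quota on 14.1 exhausted → over-quota 55%; Arlenia agreement on 14.2.1.2: 14.1.3.2 not covered. → 55%.
Line D: rubber-upper → 14.1; leather-soled → 14.1.2; ordinary → 14.1.2.3. Scheduled 9%. quota on 14.1 exhausted → over-quota 55%; Eswyn agreement on 14.1.2: CTH met → 20% available; preferential 20%. → 20%.
Sum: 62% + 55% + 55% + 20% = 192%.

192%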